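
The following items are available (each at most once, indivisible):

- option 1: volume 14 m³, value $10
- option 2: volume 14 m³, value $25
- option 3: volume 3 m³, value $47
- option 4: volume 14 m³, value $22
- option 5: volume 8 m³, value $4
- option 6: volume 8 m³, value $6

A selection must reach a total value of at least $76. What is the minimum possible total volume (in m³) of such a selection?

25

Subsets with value ≥ 76, sorted by total volume:
- option 2+option 3+option 6: volume 25, value 78
- option 2+option 3+option 5: volume 25, value 76
Minimum volume: 25 m³.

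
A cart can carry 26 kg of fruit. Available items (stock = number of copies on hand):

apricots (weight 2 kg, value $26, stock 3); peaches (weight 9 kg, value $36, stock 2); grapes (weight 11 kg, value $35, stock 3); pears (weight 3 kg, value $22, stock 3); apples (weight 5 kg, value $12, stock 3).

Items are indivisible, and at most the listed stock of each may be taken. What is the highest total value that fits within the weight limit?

Top feasible selections:
- 3×apricots + 1×peaches + 3×pears: weight 24, value 180
- 3×apricots + 1×grapes + 3×pears: weight 26, value 179
- 3×apricots + 1×peaches + 2×pears + 1×apples: weight 26, value 170
- 3×apricots + 3×pears + 2×apples: weight 25, value 168
Best: $180.

$180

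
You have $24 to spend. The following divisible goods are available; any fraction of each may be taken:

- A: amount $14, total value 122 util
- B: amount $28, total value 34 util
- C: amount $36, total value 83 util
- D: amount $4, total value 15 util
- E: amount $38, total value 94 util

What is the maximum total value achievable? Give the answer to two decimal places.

Take in order of value per unit:
- A (122/14 per unit): all 14 → value 122, running total 122.00
- D (15/4 per unit): all 4 → value 15, running total 137.00
- E (94/38 per unit): 6 of 38 → value 6×94/38 = 14.8421, running total 151.84
Total 151.84.

151.84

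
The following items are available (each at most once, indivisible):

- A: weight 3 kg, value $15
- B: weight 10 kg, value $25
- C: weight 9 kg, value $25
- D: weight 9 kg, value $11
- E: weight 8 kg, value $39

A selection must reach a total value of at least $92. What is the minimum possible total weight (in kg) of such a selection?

30

Subsets with value ≥ 92, sorted by total weight:
- A+B+C+E: weight 30, value 104
- B+C+D+E: weight 36, value 100
- A+B+C+D+E: weight 39, value 115
Minimum weight: 30 kg.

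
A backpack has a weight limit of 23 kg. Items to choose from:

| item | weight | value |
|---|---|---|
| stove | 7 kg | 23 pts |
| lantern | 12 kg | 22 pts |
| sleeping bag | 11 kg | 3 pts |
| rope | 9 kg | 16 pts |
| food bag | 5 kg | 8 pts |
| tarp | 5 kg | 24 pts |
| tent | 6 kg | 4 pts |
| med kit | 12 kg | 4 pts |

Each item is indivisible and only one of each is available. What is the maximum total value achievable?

Check high-value combinations within 23 kg:
- stove+rope+tarp: weight 7+9+5=21, value 23+16+24=63
- stove+food bag+tarp+tent: weight 7+5+5+6=23, value 23+8+24+4=59
- stove+food bag+tarp: weight 7+5+5=17, value 23+8+24=55
- lantern+food bag+tarp: weight 12+5+5=22, value 22+8+24=54
Best: 63 pts.

63 pts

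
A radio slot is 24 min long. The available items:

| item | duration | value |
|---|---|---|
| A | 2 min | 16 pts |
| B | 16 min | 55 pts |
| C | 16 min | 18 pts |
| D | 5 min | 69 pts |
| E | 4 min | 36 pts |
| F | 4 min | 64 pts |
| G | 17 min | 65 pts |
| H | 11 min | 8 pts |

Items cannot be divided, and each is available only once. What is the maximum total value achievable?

185 pts

Check high-value combinations within 24 min:
- A+D+E+F: duration 2+5+4+4=15, value 16+69+36+64=185
- D+E+F+H: duration 5+4+4+11=24, value 69+36+64+8=177
- D+E+F: duration 5+4+4=13, value 69+36+64=169
- A+D+F+H: duration 2+5+4+11=22, value 16+69+64+8=157
Best: 185 pts.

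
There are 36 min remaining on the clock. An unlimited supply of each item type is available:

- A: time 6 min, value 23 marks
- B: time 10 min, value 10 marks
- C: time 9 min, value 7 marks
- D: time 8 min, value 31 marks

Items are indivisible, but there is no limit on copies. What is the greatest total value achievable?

Best value-per-unit is D at 31/8; filling with it alone gives 4×31 = 124.
Optimal mix: 2×A + 3×D → time 36, value 139.

139 marks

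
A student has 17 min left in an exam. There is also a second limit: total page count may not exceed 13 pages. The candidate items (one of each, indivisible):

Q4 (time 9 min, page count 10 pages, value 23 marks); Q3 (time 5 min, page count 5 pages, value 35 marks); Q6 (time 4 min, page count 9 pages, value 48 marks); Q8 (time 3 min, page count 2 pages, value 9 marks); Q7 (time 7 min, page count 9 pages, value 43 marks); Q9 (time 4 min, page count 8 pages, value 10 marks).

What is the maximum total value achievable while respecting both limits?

Feasible sets respecting both limits:
- Q6+Q8: time 7, page count 11, value 57
- Q8+Q7: time 10, page count 11, value 52
- Q6: time 4, page count 9, value 48
- Q3+Q9: time 9, page count 13, value 45
Best: 57 marks.

57 marks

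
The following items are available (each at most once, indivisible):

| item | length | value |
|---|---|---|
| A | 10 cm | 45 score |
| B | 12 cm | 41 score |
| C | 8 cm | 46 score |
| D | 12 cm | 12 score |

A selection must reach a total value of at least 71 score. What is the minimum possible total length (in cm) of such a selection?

18

Subsets with value ≥ 71, sorted by total length:
- A+C: length 18, value 91
- B+C: length 20, value 87
- A+B: length 22, value 86
Minimum length: 18 cm.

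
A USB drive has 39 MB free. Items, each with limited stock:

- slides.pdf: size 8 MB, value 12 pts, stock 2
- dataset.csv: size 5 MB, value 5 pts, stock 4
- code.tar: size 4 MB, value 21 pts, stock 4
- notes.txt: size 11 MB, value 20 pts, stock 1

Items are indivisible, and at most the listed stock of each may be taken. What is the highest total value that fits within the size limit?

Best selections within size 39 and stock limits:
- 1×slides.pdf + 4×code.tar + 1×notes.txt: size 35, value 116
- 2×dataset.csv + 4×code.tar + 1×notes.txt: size 37, value 114
- 2×slides.pdf + 1×dataset.csv + 4×code.tar: size 37, value 113
Best: 116 pts.

116 pts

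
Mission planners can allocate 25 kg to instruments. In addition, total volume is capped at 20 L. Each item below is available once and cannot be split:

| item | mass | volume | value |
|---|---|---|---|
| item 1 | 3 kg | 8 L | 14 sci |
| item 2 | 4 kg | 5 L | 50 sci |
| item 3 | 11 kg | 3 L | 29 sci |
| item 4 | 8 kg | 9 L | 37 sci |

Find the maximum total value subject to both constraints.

116 sci

Feasible sets respecting both limits:
- item 2+item 3+item 4: mass 23, volume 17, value 116
- item 1+item 2+item 3: mass 18, volume 16, value 93
- item 2+item 4: mass 12, volume 14, value 87
Best: 116 sci.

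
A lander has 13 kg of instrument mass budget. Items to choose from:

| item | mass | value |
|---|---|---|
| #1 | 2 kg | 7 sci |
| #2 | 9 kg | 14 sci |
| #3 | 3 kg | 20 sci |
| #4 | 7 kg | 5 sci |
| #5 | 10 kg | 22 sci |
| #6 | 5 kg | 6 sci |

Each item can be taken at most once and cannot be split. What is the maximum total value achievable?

Check high-value combinations within 13 kg:
- #3+#5: mass 3+10=13, value 20+22=42
- #2+#3: mass 9+3=12, value 14+20=34
- #1+#3+#6: mass 2+3+5=10, value 7+20+6=33
- #1+#3+#4: mass 2+3+7=12, value 7+20+5=32
Best: 42 sci.

42 sci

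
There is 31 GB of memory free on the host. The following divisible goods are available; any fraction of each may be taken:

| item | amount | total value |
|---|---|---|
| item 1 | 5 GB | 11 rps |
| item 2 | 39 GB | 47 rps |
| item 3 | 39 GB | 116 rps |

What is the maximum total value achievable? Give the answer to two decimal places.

92.21

Take in order of value per unit:
- item 3 (116/39 per unit): 31 of 39 → value 31×116/39 = 92.2051, running total 92.21
Total 92.21.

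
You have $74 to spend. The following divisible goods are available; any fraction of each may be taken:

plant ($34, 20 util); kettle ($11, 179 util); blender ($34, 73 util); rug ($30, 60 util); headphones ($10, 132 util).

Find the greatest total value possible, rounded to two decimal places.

Take in order of value per unit:
- kettle (179/11 per unit): all 11 → value 179, running total 179.00
- headphones (132/10 per unit): all 10 → value 132, running total 311.00
- blender (73/34 per unit): all 34 → value 73, running total 384.00
- rug (60/30 per unit): 19 of 30 → value 19×60/30 = 38.0000, running total 422.00
Total 422.00.

422.00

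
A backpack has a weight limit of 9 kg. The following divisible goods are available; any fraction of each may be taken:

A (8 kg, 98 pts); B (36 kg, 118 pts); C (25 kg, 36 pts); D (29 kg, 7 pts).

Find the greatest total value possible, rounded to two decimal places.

101.28

Take in order of value per unit:
- A (98/8 per unit): all 8 → value 98, running total 98.00
- B (118/36 per unit): 1 of 36 → value 1×118/36 = 3.2778, running total 101.28
Total 101.28.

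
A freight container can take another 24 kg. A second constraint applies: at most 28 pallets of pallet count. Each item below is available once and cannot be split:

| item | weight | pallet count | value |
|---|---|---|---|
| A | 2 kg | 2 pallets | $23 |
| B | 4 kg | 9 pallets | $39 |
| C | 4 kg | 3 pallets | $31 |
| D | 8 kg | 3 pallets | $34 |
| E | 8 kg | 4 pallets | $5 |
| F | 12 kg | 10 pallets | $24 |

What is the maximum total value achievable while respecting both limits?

Feasible sets respecting both limits:
- A+B+C+D: weight 18, pallet count 17, value 127
- A+B+C+F: weight 22, pallet count 24, value 117
- B+C+D+E: weight 24, pallet count 19, value 109
Best: $127.

$127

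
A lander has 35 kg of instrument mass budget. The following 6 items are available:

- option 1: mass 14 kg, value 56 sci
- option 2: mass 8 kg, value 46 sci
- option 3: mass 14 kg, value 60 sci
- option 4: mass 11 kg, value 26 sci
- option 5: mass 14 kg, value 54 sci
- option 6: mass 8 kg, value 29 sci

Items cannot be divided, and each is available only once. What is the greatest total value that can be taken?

This is a 0/1 knapsack; check combinations near the capacity.
- option 2+option 3+option 6: mass 8+14+8=30, value 46+60+29=135
- option 2+option 3+option 4: mass 8+14+11=33, value 46+60+26=132
- option 1+option 2+option 6: mass 14+8+8=30, value 56+46+29=131
Best: 135 sci.

135 sci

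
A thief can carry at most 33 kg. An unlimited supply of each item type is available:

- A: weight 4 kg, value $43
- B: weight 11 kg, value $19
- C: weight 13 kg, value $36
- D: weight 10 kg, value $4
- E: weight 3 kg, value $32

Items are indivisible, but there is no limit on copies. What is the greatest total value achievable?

$354

Best value-per-unit is A at 43/4; filling with it alone gives 8×43 = 344.
Optimal mix: 6×A + 3×E → weight 33, value 354.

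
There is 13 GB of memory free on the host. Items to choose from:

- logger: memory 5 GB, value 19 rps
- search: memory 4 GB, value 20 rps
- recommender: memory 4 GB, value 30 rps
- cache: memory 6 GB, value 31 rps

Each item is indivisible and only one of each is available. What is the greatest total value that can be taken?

Check high-value combinations within 13 GB:
- logger+search+recommender: memory 5+4+4=13, value 19+20+30=69
- recommender+cache: memory 4+6=10, value 30+31=61
- search+cache: memory 4+6=10, value 20+31=51
Best: 69 rps.

69 rps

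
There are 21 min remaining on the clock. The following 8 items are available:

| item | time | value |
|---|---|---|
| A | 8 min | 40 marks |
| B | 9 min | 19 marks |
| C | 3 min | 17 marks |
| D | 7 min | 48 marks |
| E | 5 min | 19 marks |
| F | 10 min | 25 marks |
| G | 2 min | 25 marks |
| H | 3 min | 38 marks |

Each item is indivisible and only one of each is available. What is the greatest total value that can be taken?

151 marks

Check high-value combinations within 21 min:
- A+D+G+H: time 8+7+2+3=20, value 40+48+25+38=151
- C+D+E+G+H: time 3+7+5+2+3=20, value 17+48+19+25+38=147
- A+C+D+H: time 8+3+7+3=21, value 40+17+48+38=143
- A+C+E+G+H: time 8+3+5+2+3=21, value 40+17+19+25+38=139
- D+E+G+H: time 7+5+2+3=17, value 48+19+25+38=130
Best: 151 marks.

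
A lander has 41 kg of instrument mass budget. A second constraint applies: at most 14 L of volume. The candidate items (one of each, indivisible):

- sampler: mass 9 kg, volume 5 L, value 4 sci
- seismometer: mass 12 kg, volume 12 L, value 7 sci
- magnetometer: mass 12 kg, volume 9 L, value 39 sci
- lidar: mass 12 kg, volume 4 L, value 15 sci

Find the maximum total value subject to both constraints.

54 sci

Feasible sets respecting both limits:
- magnetometer+lidar: mass 24, volume 13, value 54
- sampler+magnetometer: mass 21, volume 14, value 43
- magnetometer: mass 12, volume 9, value 39
- sampler+lidar: mass 21, volume 9, value 19
Best: 54 sci.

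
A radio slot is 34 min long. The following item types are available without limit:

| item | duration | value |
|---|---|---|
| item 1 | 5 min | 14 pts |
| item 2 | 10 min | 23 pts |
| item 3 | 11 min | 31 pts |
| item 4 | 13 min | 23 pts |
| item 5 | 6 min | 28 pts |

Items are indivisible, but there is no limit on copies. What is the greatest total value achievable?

Best value-per-unit is item 5 at 28/6; filling with it alone gives 5×28 = 140.
Optimal mix: 2×item 1 + 4×item 5 → duration 34, value 140.

140 pts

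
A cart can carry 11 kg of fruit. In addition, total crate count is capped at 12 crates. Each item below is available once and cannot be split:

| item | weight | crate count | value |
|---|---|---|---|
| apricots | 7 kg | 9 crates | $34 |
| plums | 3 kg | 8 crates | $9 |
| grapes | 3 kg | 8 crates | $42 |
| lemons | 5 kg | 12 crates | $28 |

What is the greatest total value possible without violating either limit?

Feasible sets respecting both limits:
- grapes: weight 3, crate count 8, value 42
- apricots: weight 7, crate count 9, value 34
- lemons: weight 5, crate count 12, value 28
Best: $42.

$42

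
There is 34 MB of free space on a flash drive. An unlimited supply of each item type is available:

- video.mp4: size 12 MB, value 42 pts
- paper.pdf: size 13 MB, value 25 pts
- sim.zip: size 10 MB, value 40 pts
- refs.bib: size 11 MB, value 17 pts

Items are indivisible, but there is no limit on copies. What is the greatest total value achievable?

124 pts

Best value-per-unit is sim.zip at 40/10; filling with it alone gives 3×40 = 120.
Optimal mix: 2×video.mp4 + 1×sim.zip → size 34, value 124.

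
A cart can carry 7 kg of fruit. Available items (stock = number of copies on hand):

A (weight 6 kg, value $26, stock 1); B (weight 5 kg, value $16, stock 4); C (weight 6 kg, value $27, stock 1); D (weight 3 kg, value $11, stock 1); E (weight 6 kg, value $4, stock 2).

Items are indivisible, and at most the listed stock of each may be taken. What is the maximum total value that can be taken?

$27

Best selections within weight 7 and stock limits:
- 1×C: weight 6, value 27
- 1×A: weight 6, value 26
Best: $27.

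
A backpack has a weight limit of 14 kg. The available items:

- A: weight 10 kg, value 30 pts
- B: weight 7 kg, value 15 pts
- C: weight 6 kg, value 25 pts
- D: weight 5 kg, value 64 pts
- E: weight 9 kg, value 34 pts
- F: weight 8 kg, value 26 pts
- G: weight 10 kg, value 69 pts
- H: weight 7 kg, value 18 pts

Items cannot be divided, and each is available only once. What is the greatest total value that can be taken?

98 pts

Check high-value combinations within 14 kg:
- D+E: weight 5+9=14, value 64+34=98
- D+F: weight 5+8=13, value 64+26=90
- C+D: weight 6+5=11, value 25+64=89
Best: 98 pts.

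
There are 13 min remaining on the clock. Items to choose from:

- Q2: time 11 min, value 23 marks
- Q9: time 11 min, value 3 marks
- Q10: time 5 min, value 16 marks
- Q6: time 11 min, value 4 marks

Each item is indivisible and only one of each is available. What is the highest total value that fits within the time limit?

23 marks

Check high-value combinations within 13 min:
- Q2: time 11, value 23
- Q10: time 5, value 16
- Q6: time 11, value 4
- Q9: time 11, value 3
Best: 23 marks.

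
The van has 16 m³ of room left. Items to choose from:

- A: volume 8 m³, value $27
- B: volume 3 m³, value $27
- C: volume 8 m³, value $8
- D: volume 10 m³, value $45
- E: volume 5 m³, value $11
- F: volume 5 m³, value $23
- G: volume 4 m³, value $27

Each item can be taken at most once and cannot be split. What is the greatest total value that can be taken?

Check high-value combinations within 16 m³:
- A+B+G: volume 8+3+4=15, value 27+27+27=81
- B+F+G: volume 3+5+4=12, value 27+23+27=77
- A+B+F: volume 8+3+5=16, value 27+27+23=77
- B+D: volume 3+10=13, value 27+45=72
Best: $81.

$81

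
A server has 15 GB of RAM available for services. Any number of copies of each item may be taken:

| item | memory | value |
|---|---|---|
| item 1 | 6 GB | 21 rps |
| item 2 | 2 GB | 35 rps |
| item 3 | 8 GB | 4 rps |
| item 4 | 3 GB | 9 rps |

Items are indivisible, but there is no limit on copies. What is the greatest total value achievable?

Best value-per-unit is item 2 at 35/2, and filling with it alone uses memory 7×2=14. No mix of the others beats 7×35 = 245.

245 rps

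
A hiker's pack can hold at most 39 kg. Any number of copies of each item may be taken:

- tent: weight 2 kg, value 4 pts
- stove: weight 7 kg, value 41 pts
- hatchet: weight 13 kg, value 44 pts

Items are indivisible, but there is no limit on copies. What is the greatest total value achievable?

213 pts

Best value-per-unit is stove at 41/7; filling with it alone gives 5×41 = 205.
Optimal mix: 2×tent + 5×stove → weight 39, value 213.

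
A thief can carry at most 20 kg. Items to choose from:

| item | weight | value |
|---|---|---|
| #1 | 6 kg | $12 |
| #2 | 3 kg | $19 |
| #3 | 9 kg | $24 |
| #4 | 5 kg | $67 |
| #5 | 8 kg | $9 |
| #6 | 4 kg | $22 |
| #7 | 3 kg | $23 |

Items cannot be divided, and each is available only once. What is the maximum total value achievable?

Check high-value combinations within 20 kg:
- #2+#3+#4+#7: weight 3+9+5+3=20, value 19+24+67+23=133
- #2+#4+#6+#7: weight 3+5+4+3=15, value 19+67+22+23=131
- #1+#4+#6+#7: weight 6+5+4+3=18, value 12+67+22+23=124
- #1+#2+#4+#7: weight 6+3+5+3=17, value 12+19+67+23=121
- #4+#5+#6+#7: weight 5+8+4+3=20, value 67+9+22+23=121
Best: $133.

$133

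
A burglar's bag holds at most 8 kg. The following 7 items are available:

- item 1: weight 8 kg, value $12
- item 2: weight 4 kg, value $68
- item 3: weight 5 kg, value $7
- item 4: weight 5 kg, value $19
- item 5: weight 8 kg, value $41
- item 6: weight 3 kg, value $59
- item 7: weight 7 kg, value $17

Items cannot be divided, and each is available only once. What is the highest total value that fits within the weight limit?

$127

This is a 0/1 knapsack; check combinations near the capacity.
- item 2+item 6: weight 4+3=7, value 68+59=127
- item 4+item 6: weight 5+3=8, value 19+59=78
- item 2: weight 4, value 68
- item 3+item 6: weight 5+3=8, value 7+59=66
Best: $127.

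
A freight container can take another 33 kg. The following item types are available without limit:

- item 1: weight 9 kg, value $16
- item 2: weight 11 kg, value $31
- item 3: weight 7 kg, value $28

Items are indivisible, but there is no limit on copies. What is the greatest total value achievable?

Best value-per-unit is item 3 at 28/7; filling with it alone gives 4×28 = 112.
Optimal mix: 1×item 2 + 3×item 3 → weight 32, value 115.

$115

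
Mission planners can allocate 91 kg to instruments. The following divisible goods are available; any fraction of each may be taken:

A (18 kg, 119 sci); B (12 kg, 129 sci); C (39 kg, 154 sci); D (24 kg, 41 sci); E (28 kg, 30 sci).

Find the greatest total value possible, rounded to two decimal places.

439.58

Take in order of value per unit:
- B (129/12 per unit): all 12 → value 129, running total 129.00
- A (119/18 per unit): all 18 → value 119, running total 248.00
- C (154/39 per unit): all 39 → value 154, running total 402.00
- D (41/24 per unit): 22 of 24 → value 22×41/24 = 37.5833, running total 439.58
Total 439.58.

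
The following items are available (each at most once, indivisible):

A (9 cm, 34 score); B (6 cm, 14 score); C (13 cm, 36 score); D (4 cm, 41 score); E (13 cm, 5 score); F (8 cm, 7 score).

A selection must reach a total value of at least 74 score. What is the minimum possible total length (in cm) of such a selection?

Subsets with value ≥ 74, sorted by total length:
- A+D: length 13, value 75
- C+D: length 17, value 77
Minimum length: 13 cm.

13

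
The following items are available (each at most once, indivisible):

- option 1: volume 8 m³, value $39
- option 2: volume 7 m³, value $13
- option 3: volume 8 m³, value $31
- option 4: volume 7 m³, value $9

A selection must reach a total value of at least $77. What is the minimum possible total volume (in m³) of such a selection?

23

Subsets with value ≥ 77, sorted by total volume:
- option 1+option 2+option 3: volume 23, value 83
- option 1+option 3+option 4: volume 23, value 79
- option 1+option 2+option 3+option 4: volume 30, value 92
Minimum volume: 23 m³.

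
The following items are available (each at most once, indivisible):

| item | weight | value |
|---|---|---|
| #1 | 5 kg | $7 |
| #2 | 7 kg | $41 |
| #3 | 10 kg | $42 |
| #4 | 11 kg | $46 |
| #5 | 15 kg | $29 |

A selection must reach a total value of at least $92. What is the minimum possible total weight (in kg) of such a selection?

Subsets with value ≥ 92, sorted by total weight:
- #1+#2+#4: weight 23, value 94
- #1+#3+#4: weight 26, value 95
- #2+#3+#4: weight 28, value 129
Minimum weight: 23 kg.

23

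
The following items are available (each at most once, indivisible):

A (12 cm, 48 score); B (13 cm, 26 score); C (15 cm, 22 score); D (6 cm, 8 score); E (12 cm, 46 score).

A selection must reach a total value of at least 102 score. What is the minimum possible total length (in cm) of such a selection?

Subsets with value ≥ 102, sorted by total length:
- A+D+E: length 30, value 102
- A+B+E: length 37, value 120
- A+C+E: length 39, value 116
Minimum length: 30 cm.

30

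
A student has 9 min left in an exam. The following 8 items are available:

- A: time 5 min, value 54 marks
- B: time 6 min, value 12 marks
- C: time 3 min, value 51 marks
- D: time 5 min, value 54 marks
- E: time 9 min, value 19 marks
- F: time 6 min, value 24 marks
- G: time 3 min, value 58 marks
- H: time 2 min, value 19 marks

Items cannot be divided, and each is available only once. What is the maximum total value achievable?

This is a 0/1 knapsack; check combinations near the capacity.
- C+G+H: time 3+3+2=8, value 51+58+19=128
- A+G: time 5+3=8, value 54+58=112
- D+G: time 5+3=8, value 54+58=112
Best: 128 marks.

128 marks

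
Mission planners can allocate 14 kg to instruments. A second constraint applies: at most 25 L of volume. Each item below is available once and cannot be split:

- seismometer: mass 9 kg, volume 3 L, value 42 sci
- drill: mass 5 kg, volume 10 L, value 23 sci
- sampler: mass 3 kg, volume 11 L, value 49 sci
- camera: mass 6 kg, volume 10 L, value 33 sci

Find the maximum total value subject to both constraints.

91 sci

Feasible sets respecting both limits:
- seismometer+sampler: mass 12, volume 14, value 91
- sampler+camera: mass 9, volume 21, value 82
- drill+sampler: mass 8, volume 21, value 72
Best: 91 sci.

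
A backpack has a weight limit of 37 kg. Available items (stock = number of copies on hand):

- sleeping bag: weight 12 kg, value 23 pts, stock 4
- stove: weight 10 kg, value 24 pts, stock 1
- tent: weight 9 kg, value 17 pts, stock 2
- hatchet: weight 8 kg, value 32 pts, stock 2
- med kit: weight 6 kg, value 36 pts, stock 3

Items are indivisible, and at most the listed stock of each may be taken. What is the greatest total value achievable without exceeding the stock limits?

172 pts

Top feasible selections:
- 2×hatchet + 3×med kit: weight 34, value 172
- 1×stove + 1×hatchet + 3×med kit: weight 36, value 164
- 1×tent + 1×hatchet + 3×med kit: weight 35, value 157
- 1×tent + 2×hatchet + 2×med kit: weight 37, value 153
Best: 172 pts.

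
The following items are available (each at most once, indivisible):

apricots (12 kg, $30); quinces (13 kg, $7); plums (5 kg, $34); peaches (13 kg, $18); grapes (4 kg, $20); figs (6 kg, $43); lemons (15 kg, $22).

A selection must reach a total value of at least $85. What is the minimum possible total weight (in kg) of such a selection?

15

Subsets with value ≥ 85, sorted by total weight:
- plums+grapes+figs: weight 15, value 97
- apricots+grapes+figs: weight 22, value 93
- apricots+plums+figs: weight 23, value 107
- plums+peaches+figs: weight 24, value 95
Minimum weight: 15 kg.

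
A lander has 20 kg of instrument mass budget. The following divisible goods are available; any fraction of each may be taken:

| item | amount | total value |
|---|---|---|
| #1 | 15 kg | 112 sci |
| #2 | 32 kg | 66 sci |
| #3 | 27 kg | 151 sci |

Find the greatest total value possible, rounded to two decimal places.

Take in order of value per unit:
- #1 (112/15 per unit): all 15 → value 112, running total 112.00
- #3 (151/27 per unit): 5 of 27 → value 5×151/27 = 27.9630, running total 139.96
Total 139.96.

139.96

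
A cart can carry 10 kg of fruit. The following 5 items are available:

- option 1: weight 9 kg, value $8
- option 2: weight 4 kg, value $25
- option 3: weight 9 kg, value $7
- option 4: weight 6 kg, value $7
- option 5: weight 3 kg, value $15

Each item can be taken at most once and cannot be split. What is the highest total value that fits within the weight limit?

Check high-value combinations within 10 kg:
- option 2+option 5: weight 4+3=7, value 25+15=40
- option 2+option 4: weight 4+6=10, value 25+7=32
- option 2: weight 4, value 25
- option 4+option 5: weight 6+3=9, value 7+15=22
Best: $40.

$40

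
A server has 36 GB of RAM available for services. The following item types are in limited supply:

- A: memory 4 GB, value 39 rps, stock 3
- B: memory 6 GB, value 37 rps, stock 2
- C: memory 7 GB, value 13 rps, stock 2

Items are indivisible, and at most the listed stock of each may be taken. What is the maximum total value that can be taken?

Best selections within memory 36 and stock limits:
- 3×A + 2×B + 1×C: memory 31, value 204
- 3×A + 2×B: memory 24, value 191
Best: 204 rps.

204 rps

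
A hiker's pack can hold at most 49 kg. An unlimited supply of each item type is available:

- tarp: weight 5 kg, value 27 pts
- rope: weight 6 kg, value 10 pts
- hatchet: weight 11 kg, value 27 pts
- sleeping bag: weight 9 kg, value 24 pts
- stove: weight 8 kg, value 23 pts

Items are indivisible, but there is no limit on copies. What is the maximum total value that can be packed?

Best value-per-unit is tarp at 27/5, and filling with it alone uses weight 9×5=45. No mix of the others beats 9×27 = 243.

243 pts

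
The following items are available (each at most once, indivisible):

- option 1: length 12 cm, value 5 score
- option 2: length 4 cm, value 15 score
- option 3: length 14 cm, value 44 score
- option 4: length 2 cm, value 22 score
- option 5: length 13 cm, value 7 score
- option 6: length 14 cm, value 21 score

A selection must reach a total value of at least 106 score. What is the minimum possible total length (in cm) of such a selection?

46

Subsets with value ≥ 106, sorted by total length:
- option 1+option 2+option 3+option 4+option 6: length 46, value 107
- option 2+option 3+option 4+option 5+option 6: length 47, value 109
- option 1+option 2+option 3+option 4+option 5+option 6: length 59, value 114
Minimum length: 46 cm.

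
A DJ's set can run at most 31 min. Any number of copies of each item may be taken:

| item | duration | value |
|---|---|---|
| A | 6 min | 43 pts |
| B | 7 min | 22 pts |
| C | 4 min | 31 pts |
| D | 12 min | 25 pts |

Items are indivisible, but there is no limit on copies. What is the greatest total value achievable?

229 pts

Best value-per-unit is C at 31/4; filling with it alone gives 7×31 = 217.
Optimal mix: 1×A + 6×C → duration 30, value 229.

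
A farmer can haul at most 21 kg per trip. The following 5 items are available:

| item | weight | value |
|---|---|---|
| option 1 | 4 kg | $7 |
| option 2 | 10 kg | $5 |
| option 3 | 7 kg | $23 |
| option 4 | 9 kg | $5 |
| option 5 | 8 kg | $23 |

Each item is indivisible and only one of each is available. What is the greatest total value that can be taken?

Check high-value combinations within 21 kg:
- option 1+option 3+option 5: weight 4+7+8=19, value 7+23+23=53
- option 3+option 5: weight 7+8=15, value 23+23=46
- option 1+option 3+option 4: weight 4+7+9=20, value 7+23+5=35
- option 1+option 2+option 3: weight 4+10+7=21, value 7+5+23=35
- option 1+option 4+option 5: weight 4+9+8=21, value 7+5+23=35
Best: $53.

$53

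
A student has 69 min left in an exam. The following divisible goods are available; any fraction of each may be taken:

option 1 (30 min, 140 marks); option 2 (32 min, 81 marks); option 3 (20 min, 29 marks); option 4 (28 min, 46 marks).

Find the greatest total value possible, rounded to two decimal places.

Take in order of value per unit:
- option 1 (140/30 per unit): all 30 → value 140, running total 140.00
- option 2 (81/32 per unit): all 32 → value 81, running total 221.00
- option 4 (46/28 per unit): 7 of 28 → value 7×46/28 = 11.5000, running total 232.50
Total 232.50.

232.50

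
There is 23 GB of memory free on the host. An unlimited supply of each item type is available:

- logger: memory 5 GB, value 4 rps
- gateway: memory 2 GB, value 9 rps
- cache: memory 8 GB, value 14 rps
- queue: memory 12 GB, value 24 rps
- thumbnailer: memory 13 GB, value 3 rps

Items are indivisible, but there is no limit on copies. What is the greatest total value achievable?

99 rps

Best value-per-unit is gateway at 9/2, and filling with it alone uses memory 11×2=22. No mix of the others beats 11×9 = 99.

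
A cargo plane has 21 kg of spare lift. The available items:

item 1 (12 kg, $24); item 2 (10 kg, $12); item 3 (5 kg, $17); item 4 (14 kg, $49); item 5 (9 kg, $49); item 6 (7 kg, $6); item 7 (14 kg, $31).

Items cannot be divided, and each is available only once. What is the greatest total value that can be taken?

This is a 0/1 knapsack; check combinations near the capacity.
- item 1+item 5: weight 12+9=21, value 24+49=73
- item 3+item 5+item 6: weight 5+9+7=21, value 17+49+6=72
- item 3+item 5: weight 5+9=14, value 17+49=66
- item 3+item 4: weight 5+14=19, value 17+49=66
- item 2+item 5: weight 10+9=19, value 12+49=61
Best: $73.

$73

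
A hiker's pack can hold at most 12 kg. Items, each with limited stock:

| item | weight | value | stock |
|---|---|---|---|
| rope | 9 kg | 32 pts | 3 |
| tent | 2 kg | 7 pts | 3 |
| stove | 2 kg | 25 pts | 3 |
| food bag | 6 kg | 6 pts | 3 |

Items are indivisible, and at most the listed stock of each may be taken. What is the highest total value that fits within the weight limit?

Top feasible selections:
- 3×tent + 3×stove: weight 12, value 96
- 2×tent + 3×stove: weight 10, value 89
- 1×tent + 3×stove: weight 8, value 82
- 3×stove + 1×food bag: weight 12, value 81
Best: 96 pts.

96 pts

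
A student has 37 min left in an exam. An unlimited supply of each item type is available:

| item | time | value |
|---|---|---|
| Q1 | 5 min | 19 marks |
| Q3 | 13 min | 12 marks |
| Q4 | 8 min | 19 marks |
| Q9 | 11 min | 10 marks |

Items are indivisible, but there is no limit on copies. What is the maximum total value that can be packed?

Best value-per-unit is Q1 at 19/5, and filling with it alone uses time 7×5=35. No mix of the others beats 7×19 = 133.

133 marks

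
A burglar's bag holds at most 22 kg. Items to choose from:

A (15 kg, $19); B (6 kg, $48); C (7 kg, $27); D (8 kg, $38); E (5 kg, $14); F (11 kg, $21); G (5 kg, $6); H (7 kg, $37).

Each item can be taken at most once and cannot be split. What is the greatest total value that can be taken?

$123

Check high-value combinations within 22 kg:
- B+D+H: weight 6+8+7=21, value 48+38+37=123
- B+C+D: weight 6+7+8=21, value 48+27+38=113
- B+C+H: weight 6+7+7=20, value 48+27+37=112
Best: $123.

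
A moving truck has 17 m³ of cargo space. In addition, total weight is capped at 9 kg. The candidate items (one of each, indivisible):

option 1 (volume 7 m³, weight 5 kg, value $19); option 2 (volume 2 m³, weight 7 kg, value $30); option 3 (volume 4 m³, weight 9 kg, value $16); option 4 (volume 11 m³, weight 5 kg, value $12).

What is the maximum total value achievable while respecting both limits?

$30

Feasible sets respecting both limits:
- option 2: volume 2, weight 7, value 30
- option 1: volume 7, weight 5, value 19
- option 3: volume 4, weight 9, value 16
- option 4: volume 11, weight 5, value 12
Best: $30.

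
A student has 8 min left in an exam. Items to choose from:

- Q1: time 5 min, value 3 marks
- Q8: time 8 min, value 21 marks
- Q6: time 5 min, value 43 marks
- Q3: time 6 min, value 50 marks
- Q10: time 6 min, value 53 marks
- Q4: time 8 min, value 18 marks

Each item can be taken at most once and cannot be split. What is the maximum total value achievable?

53 marks

Check high-value combinations within 8 min:
- Q10: time 6, value 53
- Q3: time 6, value 50
- Q6: time 5, value 43
- Q8: time 8, value 21
- Q4: time 8, value 18
Best: 53 marks.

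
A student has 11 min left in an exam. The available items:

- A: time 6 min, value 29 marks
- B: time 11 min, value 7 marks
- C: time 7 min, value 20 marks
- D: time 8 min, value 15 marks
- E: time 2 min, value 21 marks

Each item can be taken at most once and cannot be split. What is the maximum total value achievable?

Check high-value combinations within 11 min:
- A+E: time 6+2=8, value 29+21=50
- C+E: time 7+2=9, value 20+21=41
- D+E: time 8+2=10, value 15+21=36
- A: time 6, value 29
Best: 50 marks.

50 marks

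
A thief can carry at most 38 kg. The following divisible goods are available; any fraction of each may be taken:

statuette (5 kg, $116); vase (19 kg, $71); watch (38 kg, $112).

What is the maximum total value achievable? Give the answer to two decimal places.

228.26

Take in order of value per unit:
- statuette (116/5 per unit): all 5 → value 116, running total 116.00
- vase (71/19 per unit): all 19 → value 71, running total 187.00
- watch (112/38 per unit): 14 of 38 → value 14×112/38 = 41.2632, running total 228.26
Total 228.26.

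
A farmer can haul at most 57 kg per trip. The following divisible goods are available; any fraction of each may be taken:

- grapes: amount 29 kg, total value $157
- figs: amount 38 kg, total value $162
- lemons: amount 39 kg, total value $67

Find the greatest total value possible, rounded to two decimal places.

Take in order of value per unit:
- grapes (157/29 per unit): all 29 → value 157, running total 157.00
- figs (162/38 per unit): 28 of 38 → value 28×162/38 = 119.3684, running total 276.37
Total 276.37.

276.37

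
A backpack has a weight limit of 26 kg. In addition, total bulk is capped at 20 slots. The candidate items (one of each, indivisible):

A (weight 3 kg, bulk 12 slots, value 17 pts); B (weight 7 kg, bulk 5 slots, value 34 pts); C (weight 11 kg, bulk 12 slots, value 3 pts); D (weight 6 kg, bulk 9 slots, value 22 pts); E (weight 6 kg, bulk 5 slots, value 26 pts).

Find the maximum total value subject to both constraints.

Feasible sets respecting both limits:
- B+D+E: weight 19, bulk 19, value 82
- B+E: weight 13, bulk 10, value 60
- B+D: weight 13, bulk 14, value 56
- A+B: weight 10, bulk 17, value 51
Best: 82 pts.

82 pts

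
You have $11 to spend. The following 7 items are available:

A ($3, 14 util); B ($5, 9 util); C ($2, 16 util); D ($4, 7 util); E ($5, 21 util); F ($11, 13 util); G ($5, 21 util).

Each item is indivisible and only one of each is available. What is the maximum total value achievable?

Check high-value combinations within $11:
- A+C+E: cost 3+2+5=10, value 14+16+21=51
- A+C+G: cost 3+2+5=10, value 14+16+21=51
- C+D+E: cost 2+4+5=11, value 16+7+21=44
Best: 51 util.

51 util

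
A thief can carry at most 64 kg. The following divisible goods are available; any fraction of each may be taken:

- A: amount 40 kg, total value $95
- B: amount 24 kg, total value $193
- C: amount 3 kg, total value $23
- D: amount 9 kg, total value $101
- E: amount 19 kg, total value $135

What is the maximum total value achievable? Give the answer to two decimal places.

473.38

Take in order of value per unit:
- D (101/9 per unit): all 9 → value 101, running total 101.00
- B (193/24 per unit): all 24 → value 193, running total 294.00
- C (23/3 per unit): all 3 → value 23, running total 317.00
- E (135/19 per unit): all 19 → value 135, running total 452.00
- A (95/40 per unit): 9 of 40 → value 9×95/40 = 21.3750, running total 473.38
Total 473.38.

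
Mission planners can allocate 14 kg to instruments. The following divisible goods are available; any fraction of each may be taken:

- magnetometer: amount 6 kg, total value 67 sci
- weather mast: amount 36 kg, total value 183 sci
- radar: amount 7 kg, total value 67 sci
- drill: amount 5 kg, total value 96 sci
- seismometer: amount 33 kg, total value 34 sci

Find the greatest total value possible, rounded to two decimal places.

191.71

Take in order of value per unit:
- drill (96/5 per unit): all 5 → value 96, running total 96.00
- magnetometer (67/6 per unit): all 6 → value 67, running total 163.00
- radar (67/7 per unit): 3 of 7 → value 3×67/7 = 28.7143, running total 191.71
Total 191.71.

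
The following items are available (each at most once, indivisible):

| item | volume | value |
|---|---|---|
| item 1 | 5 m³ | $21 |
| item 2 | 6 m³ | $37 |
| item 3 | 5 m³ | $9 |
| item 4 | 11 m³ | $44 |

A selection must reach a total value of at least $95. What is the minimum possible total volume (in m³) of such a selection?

22

Subsets with value ≥ 95, sorted by total volume:
- item 1+item 2+item 4: volume 22, value 102
- item 1+item 2+item 3+item 4: volume 27, value 111
Minimum volume: 22 m³.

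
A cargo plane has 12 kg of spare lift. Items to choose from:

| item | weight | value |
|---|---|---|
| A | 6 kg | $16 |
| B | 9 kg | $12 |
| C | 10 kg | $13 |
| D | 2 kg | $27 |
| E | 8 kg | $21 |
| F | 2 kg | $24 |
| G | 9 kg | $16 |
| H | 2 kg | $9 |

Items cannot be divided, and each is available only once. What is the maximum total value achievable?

$76

Check high-value combinations within 12 kg:
- A+D+F+H: weight 6+2+2+2=12, value 16+27+24+9=76
- D+E+F: weight 2+8+2=12, value 27+21+24=72
- A+D+F: weight 6+2+2=10, value 16+27+24=67
- D+F+H: weight 2+2+2=6, value 27+24+9=60
Best: $76.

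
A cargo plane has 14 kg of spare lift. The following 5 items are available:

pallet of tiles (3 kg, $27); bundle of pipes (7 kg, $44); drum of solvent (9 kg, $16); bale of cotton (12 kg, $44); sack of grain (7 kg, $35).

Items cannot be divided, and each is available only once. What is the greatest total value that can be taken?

Check high-value combinations within 14 kg:
- bundle of pipes+sack of grain: weight 7+7=14, value 44+35=79
- pallet of tiles+bundle of pipes: weight 3+7=10, value 27+44=71
- pallet of tiles+sack of grain: weight 3+7=10, value 27+35=62
- bundle of pipes: weight 7, value 44
- bale of cotton: weight 12, value 44
Best: $79.

$79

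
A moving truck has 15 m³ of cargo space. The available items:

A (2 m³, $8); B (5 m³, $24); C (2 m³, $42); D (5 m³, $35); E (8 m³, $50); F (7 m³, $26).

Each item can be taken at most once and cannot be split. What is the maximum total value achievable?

$127

Check high-value combinations within 15 m³:
- C+D+E: volume 2+5+8=15, value 42+35+50=127
- B+C+E: volume 5+2+8=15, value 24+42+50=116
- A+B+C+D: volume 2+5+2+5=14, value 8+24+42+35=109
- C+D+F: volume 2+5+7=14, value 42+35+26=103
- B+C+D: volume 5+2+5=12, value 24+42+35=101
Best: $127.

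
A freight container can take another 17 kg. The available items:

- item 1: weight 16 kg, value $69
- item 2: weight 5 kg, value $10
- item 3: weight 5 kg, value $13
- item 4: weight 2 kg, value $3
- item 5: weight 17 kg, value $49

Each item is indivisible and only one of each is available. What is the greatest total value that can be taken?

$69

Check high-value combinations within 17 kg:
- item 1: weight 16, value 69
- item 5: weight 17, value 49
- item 2+item 3+item 4: weight 5+5+2=12, value 10+13+3=26
Best: $69.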